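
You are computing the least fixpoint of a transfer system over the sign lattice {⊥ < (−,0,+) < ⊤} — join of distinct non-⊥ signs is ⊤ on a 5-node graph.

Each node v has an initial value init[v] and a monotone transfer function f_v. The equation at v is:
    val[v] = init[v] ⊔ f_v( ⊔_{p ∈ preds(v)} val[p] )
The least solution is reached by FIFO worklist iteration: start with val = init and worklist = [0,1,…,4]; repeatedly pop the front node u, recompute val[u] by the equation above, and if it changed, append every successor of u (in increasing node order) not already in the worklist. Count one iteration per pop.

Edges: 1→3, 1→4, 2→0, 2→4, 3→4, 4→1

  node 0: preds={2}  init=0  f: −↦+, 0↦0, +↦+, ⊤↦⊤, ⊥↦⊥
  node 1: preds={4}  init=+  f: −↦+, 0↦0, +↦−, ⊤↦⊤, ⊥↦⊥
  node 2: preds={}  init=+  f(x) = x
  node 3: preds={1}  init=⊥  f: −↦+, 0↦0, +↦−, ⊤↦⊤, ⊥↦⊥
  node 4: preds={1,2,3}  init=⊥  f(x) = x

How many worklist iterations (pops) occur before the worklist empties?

Trace (8 dequeues):
  [1] u=0 | in + | out ⊤ | prev 0 | push {}
  [2] u=1 | in ⊥ | out + | ==
  [3] u=2 | in ⊥ | out + | ==
  [4] u=3 | in + | out − | prev ⊥ | push {}
  [5] u=4 | in ⊤ | out ⊤ | prev ⊥ | push {1}
  [6] u=1 | in ⊤ | out ⊤ | prev + | push {3,4}
  [7] u=3 | in ⊤ | out ⊤ | prev − | push {}
  [8] u=4 | in ⊤ | out ⊤ | ==

Converged values:
  [0] ⊤
  [1] ⊤
  [2] +
  [3] ⊤
  [4] ⊤

8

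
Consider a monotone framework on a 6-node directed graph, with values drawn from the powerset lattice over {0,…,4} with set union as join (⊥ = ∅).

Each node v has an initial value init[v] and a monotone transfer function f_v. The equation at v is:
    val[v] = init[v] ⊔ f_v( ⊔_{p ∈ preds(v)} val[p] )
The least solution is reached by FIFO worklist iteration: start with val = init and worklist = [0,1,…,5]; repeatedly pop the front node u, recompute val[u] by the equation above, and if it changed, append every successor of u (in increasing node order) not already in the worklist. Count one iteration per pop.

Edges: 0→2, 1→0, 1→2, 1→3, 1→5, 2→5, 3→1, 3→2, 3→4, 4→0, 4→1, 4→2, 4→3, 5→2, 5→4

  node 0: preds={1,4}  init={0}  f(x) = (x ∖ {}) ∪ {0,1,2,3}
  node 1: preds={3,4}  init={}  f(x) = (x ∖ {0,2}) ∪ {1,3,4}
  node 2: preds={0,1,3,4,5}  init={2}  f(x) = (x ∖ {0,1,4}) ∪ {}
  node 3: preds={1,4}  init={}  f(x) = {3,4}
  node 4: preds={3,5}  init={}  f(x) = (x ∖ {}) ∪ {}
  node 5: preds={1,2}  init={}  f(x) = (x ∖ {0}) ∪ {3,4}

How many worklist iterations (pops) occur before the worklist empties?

Trace (15 dequeues):
  [1] u=0 | in {} | out {0,1,2,3} | prev {0} | push {}
  [2] u=1 | in {} | out {1,3,4} | prev {} | push {0}
  [3] u=2 | in {0,1,2,3,4} | out {2,3} | prev {2} | push {}
  [4] u=3 | in {1,3,4} | out {3,4} | prev {} | push {1,2}
  [5] u=4 | in {3,4} | out {3,4} | prev {} | push {3}
  [6] u=5 | in {1,2,3,4} | out {1,2,3,4} | prev {} | push {4}
  [7] u=0 | in {1,3,4} | out {0,1,2,3,4} | prev {0,1,2,3} | push {}
  [8] u=1 | in {3,4} | out {1,3,4} | ==
  [9] u=2 | in {0,1,2,3,4} | out {2,3} | ==
  [10] u=3 | in {1,3,4} | out {3,4} | ==
  [11] u=4 | in {1,2,3,4} | out {1,2,3,4} | prev {3,4} | push {0,1,2,3}
  [12] u=0 | in {1,2,3,4} | out {0,1,2,3,4} | ==
  [13] u=1 | in {1,2,3,4} | out {1,3,4} | ==
  [14] u=2 | in {0,1,2,3,4} | out {2,3} | ==
  [15] u=3 | in {1,2,3,4} | out {3,4} | ==

Converged values:
  [0] {0,1,2,3,4}
  [1] {1,3,4}
  [2] {2,3}
  [3] {3,4}
  [4] {1,2,3,4}
  [5] {1,2,3,4}

15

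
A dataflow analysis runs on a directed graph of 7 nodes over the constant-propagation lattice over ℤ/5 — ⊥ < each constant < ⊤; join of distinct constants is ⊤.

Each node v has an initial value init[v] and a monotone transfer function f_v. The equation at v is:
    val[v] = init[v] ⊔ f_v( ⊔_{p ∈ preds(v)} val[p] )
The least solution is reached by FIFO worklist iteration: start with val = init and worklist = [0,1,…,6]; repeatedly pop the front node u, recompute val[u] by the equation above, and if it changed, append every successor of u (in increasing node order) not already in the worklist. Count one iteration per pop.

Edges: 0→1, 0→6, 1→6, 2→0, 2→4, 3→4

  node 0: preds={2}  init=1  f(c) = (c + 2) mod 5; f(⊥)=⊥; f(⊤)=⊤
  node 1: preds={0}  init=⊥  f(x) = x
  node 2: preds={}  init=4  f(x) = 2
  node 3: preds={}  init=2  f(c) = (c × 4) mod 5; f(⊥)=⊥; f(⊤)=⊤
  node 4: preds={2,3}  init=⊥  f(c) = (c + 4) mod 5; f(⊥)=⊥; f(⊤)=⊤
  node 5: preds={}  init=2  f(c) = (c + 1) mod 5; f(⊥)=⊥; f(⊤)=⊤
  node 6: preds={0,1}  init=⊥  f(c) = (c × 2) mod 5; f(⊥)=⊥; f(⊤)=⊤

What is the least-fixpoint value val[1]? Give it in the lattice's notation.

⊤

Iteration log — 10 steps:
  step 1. node 0  ⊔preds=4  new=1  stable
  step 2. node 1  ⊔preds=1  new=1  old=⊥  +wl: 
  step 3. node 2  ⊔preds=⊥  new=⊤  old=4  +wl: 0
  step 4. node 3  ⊔preds=⊥  new=2  stable
  step 5. node 4  ⊔preds=⊤  new=⊤  old=⊥  +wl: 
  step 6. node 5  ⊔preds=⊥  new=2  stable
  step 7. node 6  ⊔preds=1  new=2  old=⊥  +wl: 
  step 8. node 0  ⊔preds=⊤  new=⊤  old=1  +wl: 1,6
  step 9. node 1  ⊔preds=⊤  new=⊤  old=1  +wl: 
  step 10. node 6  ⊔preds=⊤  new=⊤  old=2  +wl: 

Least fixpoint reached:
  node 0: ⊤
  node 1: ⊤
  node 2: ⊤
  node 3: 2
  node 4: ⊤
  node 5: 2
  node 6: ⊤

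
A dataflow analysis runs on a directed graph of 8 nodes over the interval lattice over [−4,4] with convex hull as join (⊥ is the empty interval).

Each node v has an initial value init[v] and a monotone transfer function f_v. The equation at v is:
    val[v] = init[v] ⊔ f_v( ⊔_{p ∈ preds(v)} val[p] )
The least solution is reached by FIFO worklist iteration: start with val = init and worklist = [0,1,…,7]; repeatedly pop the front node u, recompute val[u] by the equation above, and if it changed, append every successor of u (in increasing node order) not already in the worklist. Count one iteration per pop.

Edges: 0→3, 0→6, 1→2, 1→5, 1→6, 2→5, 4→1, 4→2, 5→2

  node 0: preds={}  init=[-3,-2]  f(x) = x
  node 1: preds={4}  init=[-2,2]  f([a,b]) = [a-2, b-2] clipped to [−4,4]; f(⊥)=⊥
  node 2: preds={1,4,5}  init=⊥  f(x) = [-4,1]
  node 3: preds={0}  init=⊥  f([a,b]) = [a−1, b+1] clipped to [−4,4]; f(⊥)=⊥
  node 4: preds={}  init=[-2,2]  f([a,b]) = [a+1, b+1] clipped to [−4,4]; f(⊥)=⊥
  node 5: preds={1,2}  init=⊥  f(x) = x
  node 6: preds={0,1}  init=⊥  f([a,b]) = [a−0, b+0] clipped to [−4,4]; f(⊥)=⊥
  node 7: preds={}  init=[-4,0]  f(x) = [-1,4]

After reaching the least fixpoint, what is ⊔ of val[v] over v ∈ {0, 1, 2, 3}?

Iteration log — 9 steps:
  step 1. node 0  ⊔preds=⊥  new=[-3,-2]  stable
  step 2. node 1  ⊔preds=[-2,2]  new=[-4,2]  old=[-2,2]  +wl: 
  step 3. node 2  ⊔preds=[-4,2]  new=[-4,1]  old=⊥  +wl: 
  step 4. node 3  ⊔preds=[-3,-2]  new=[-4,-1]  old=⊥  +wl: 
  step 5. node 4  ⊔preds=⊥  new=[-2,2]  stable
  step 6. node 5  ⊔preds=[-4,2]  new=[-4,2]  old=⊥  +wl: 2
  step 7. node 6  ⊔preds=[-4,2]  new=[-4,2]  old=⊥  +wl: 
  step 8. node 7  ⊔preds=⊥  new=[-4,4]  old=[-4,0]  +wl: 
  step 9. node 2  ⊔preds=[-4,2]  new=[-4,1]  stable

Least fixpoint reached:
  node 0: [-3,-2]
  node 1: [-4,2]
  node 2: [-4,1]
  node 3: [-4,-1]
  node 4: [-2,2]
  node 5: [-4,2]
  node 6: [-4,2]
  node 7: [-4,4]

[-4,2]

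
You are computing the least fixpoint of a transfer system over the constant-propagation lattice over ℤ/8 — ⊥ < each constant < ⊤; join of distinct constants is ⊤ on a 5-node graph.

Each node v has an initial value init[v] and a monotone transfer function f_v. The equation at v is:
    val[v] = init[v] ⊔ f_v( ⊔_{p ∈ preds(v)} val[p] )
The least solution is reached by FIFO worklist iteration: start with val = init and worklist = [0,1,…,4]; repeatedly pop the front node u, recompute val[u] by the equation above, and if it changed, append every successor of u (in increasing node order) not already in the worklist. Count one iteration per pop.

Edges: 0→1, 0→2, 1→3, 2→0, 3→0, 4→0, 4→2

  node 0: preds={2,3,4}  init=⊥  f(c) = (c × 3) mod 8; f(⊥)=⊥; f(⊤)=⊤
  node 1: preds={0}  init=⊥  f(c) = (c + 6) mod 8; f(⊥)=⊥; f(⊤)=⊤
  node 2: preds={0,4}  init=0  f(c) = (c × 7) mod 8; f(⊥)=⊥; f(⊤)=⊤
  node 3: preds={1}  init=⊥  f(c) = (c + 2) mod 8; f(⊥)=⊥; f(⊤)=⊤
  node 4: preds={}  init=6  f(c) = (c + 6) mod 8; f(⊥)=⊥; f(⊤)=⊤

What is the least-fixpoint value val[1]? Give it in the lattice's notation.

⊤

Trace (6 dequeues):
  [1] u=0 | in ⊤ | out ⊤ | prev ⊥ | push {}
  [2] u=1 | in ⊤ | out ⊤ | prev ⊥ | push {}
  [3] u=2 | in ⊤ | out ⊤ | prev 0 | push {0}
  [4] u=3 | in ⊤ | out ⊤ | prev ⊥ | push {}
  [5] u=4 | in ⊥ | out 6 | ==
  [6] u=0 | in ⊤ | out ⊤ | ==

Converged values:
  [0] ⊤
  [1] ⊤
  [2] ⊤
  [3] ⊤
  [4] 6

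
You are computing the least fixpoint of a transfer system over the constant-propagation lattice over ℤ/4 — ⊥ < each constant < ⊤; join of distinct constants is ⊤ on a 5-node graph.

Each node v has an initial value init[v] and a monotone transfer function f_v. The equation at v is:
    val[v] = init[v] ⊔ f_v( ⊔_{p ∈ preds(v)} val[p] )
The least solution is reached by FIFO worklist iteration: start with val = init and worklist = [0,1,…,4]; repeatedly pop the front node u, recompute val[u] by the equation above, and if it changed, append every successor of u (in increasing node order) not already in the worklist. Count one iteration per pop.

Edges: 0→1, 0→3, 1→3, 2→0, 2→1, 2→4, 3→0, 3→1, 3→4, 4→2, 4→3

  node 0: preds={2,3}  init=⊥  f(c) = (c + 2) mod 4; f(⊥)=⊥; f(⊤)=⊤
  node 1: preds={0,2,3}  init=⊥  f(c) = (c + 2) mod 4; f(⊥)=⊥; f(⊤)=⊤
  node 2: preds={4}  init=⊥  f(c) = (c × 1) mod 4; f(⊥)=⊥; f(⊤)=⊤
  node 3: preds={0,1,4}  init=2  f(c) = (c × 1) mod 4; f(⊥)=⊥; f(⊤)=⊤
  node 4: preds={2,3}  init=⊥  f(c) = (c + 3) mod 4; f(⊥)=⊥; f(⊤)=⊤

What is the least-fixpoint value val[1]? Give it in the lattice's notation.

⊤

Trace (12 dequeues):
  [1] u=0 | in 2 | out 0 | prev ⊥ | push {}
  [2] u=1 | in ⊤ | out ⊤ | prev ⊥ | push {}
  [3] u=2 | in ⊥ | out ⊥ | ==
  [4] u=3 | in ⊤ | out ⊤ | prev 2 | push {0,1}
  [5] u=4 | in ⊤ | out ⊤ | prev ⊥ | push {2,3}
  [6] u=0 | in ⊤ | out ⊤ | prev 0 | push {}
  [7] u=1 | in ⊤ | out ⊤ | ==
  [8] u=2 | in ⊤ | out ⊤ | prev ⊥ | push {0,1,4}
  [9] u=3 | in ⊤ | out ⊤ | ==
  [10] u=0 | in ⊤ | out ⊤ | ==
  [11] u=1 | in ⊤ | out ⊤ | ==
  [12] u=4 | in ⊤ | out ⊤ | ==

Converged values:
  [0] ⊤
  [1] ⊤
  [2] ⊤
  [3] ⊤
  [4] ⊤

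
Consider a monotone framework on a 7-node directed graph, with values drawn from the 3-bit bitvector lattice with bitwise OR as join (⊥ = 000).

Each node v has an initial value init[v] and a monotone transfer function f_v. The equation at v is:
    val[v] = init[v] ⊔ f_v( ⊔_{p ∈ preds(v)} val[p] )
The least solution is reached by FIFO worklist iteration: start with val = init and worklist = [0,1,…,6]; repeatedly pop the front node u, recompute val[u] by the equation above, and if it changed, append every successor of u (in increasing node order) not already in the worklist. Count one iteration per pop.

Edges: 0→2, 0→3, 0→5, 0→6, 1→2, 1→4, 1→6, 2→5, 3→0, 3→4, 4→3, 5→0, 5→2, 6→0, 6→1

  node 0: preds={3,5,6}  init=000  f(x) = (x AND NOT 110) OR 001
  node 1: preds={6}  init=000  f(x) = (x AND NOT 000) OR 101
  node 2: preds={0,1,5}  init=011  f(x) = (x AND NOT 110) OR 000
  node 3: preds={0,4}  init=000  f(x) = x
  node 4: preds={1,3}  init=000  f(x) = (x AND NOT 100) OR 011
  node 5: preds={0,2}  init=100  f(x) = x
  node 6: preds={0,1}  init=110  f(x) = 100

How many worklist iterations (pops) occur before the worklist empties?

12

Iteration log — 12 steps:
  step 1. node 0  ⊔preds=110  new=001  old=000  +wl: 
  step 2. node 1  ⊔preds=110  new=111  old=000  +wl: 
  step 3. node 2  ⊔preds=111  new=011  stable
  step 4. node 3  ⊔preds=001  new=001  old=000  +wl: 0
  step 5. node 4  ⊔preds=111  new=011  old=000  +wl: 3
  step 6. node 5  ⊔preds=011  new=111  old=100  +wl: 2
  step 7. node 6  ⊔preds=111  new=110  stable
  step 8. node 0  ⊔preds=111  new=001  stable
  step 9. node 3  ⊔preds=011  new=011  old=001  +wl: 0,4
  step 10. node 2  ⊔preds=111  new=011  stable
  step 11. node 0  ⊔preds=111  new=001  stable
  step 12. node 4  ⊔preds=111  new=011  stable

Least fixpoint reached:
  node 0: 001
  node 1: 111
  node 2: 011
  node 3: 011
  node 4: 011
  node 5: 111
  node 6: 110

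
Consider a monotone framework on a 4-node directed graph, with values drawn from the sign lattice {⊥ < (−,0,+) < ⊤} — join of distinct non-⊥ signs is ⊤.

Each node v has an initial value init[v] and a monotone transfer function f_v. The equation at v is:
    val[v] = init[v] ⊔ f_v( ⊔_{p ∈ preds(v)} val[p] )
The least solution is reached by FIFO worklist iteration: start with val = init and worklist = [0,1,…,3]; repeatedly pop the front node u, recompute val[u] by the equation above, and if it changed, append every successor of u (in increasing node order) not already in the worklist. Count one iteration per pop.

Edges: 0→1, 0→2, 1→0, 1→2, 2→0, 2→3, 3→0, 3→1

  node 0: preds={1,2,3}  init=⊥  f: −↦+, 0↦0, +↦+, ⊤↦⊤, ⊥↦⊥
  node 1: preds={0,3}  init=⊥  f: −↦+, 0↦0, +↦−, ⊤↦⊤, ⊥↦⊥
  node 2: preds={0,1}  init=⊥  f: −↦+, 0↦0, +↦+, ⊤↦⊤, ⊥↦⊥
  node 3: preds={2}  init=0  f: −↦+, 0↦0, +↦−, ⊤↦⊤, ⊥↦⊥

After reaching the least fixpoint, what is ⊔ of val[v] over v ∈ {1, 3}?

Iteration log — 5 steps:
  step 1. node 0  ⊔preds=0  new=0  old=⊥  +wl: 
  step 2. node 1  ⊔preds=0  new=0  old=⊥  +wl: 0
  step 3. node 2  ⊔preds=0  new=0  old=⊥  +wl: 
  step 4. node 3  ⊔preds=0  new=0  stable
  step 5. node 0  ⊔preds=0  new=0  stable

Least fixpoint reached:
  node 0: 0
  node 1: 0
  node 2: 0
  node 3: 0

0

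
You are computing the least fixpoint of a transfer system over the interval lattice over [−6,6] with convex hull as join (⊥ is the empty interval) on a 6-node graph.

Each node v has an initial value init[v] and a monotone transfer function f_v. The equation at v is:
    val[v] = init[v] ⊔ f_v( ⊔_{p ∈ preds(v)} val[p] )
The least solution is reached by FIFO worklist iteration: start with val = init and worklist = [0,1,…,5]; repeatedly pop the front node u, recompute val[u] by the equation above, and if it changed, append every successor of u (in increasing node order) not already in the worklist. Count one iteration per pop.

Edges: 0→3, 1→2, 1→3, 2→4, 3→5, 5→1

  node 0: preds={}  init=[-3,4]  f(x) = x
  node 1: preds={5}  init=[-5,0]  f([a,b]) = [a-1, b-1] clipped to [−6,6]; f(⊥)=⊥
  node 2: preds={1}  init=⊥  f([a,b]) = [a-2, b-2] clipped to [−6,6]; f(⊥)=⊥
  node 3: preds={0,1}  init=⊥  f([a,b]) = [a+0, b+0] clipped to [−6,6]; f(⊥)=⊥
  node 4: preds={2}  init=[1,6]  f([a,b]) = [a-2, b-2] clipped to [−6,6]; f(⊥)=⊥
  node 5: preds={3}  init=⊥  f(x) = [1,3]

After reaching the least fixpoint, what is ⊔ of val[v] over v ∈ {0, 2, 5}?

Worklist (10 pops):
  #1 pop 0: in=⊥ → [-3,4] (no change)
  #2 pop 1: in=⊥ → [-5,0] (no change)
  #3 pop 2: in=[-5,0] → [-6,-2] (was ⊥); enqueue []
  #4 pop 3: in=[-5,4] → [-5,4] (was ⊥); enqueue []
  #5 pop 4: in=[-6,-2] → [-6,6] (was [1,6]); enqueue []
  #6 pop 5: in=[-5,4] → [1,3] (was ⊥); enqueue [1]
  #7 pop 1: in=[1,3] → [-5,2] (was [-5,0]); enqueue [2,3]
  #8 pop 2: in=[-5,2] → [-6,0] (was [-6,-2]); enqueue [4]
  #9 pop 3: in=[-5,4] → [-5,4] (no change)
  #10 pop 4: in=[-6,0] → [-6,6] (no change)

Fixpoint:
  val[0] = [-3,4]
  val[1] = [-5,2]
  val[2] = [-6,0]
  val[3] = [-5,4]
  val[4] = [-6,6]
  val[5] = [1,3]

[-6,4]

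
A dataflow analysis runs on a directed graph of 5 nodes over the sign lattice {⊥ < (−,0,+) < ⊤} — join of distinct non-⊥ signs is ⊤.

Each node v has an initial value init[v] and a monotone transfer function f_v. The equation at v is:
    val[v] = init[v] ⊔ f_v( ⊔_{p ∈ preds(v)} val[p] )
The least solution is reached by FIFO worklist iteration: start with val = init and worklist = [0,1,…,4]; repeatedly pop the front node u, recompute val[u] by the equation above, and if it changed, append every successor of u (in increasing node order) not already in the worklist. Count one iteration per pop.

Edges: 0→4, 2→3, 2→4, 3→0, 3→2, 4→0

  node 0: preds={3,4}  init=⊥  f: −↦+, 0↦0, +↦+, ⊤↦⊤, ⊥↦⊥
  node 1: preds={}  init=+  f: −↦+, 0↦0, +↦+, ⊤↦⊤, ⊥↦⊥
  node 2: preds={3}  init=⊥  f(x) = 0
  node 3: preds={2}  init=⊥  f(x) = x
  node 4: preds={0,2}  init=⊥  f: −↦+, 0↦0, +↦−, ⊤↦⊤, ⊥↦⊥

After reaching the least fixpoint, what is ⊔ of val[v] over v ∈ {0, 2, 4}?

0

Iteration log — 8 steps:
  step 1. node 0  ⊔preds=⊥  new=⊥  stable
  step 2. node 1  ⊔preds=⊥  new=+  stable
  step 3. node 2  ⊔preds=⊥  new=0  old=⊥  +wl: 
  step 4. node 3  ⊔preds=0  new=0  old=⊥  +wl: 0,2
  step 5. node 4  ⊔preds=0  new=0  old=⊥  +wl: 
  step 6. node 0  ⊔preds=0  new=0  old=⊥  +wl: 4
  step 7. node 2  ⊔preds=0  new=0  stable
  step 8. node 4  ⊔preds=0  new=0  stable

Least fixpoint reached:
  node 0: 0
  node 1: +
  node 2: 0
  node 3: 0
  node 4: 0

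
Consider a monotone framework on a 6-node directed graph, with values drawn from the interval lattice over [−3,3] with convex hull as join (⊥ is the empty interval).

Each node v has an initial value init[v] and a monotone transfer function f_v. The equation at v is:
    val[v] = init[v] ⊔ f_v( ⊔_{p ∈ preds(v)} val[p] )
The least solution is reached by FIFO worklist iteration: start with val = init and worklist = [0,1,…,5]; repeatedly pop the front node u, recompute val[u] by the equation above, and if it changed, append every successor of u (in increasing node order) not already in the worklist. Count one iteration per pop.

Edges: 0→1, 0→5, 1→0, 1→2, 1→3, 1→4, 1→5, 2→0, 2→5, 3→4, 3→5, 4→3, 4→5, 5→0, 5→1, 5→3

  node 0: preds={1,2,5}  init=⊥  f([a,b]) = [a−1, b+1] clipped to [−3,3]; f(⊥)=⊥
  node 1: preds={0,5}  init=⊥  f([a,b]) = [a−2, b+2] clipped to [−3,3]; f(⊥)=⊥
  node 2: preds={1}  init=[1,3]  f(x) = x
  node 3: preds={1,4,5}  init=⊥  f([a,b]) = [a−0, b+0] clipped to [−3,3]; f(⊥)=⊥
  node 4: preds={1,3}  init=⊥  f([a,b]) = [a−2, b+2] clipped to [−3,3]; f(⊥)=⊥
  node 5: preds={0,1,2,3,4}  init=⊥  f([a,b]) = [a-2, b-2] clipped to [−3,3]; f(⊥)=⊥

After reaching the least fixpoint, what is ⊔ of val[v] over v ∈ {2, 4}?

[-3,3]

Worklist (16 pops):
  #1 pop 0: in=[1,3] → [0,3] (was ⊥); enqueue []
  #2 pop 1: in=[0,3] → [-2,3] (was ⊥); enqueue [0]
  #3 pop 2: in=[-2,3] → [-2,3] (was [1,3]); enqueue []
  #4 pop 3: in=[-2,3] → [-2,3] (was ⊥); enqueue []
  #5 pop 4: in=[-2,3] → [-3,3] (was ⊥); enqueue [3]
  #6 pop 5: in=[-3,3] → [-3,1] (was ⊥); enqueue [1]
  #7 pop 0: in=[-3,3] → [-3,3] (was [0,3]); enqueue [5]
  #8 pop 3: in=[-3,3] → [-3,3] (was [-2,3]); enqueue [4]
  #9 pop 1: in=[-3,3] → [-3,3] (was [-2,3]); enqueue [0,2,3]
  #10 pop 5: in=[-3,3] → [-3,1] (no change)
  #11 pop 4: in=[-3,3] → [-3,3] (no change)
  #12 pop 0: in=[-3,3] → [-3,3] (no change)
  #13 pop 2: in=[-3,3] → [-3,3] (was [-2,3]); enqueue [0,5]
  #14 pop 3: in=[-3,3] → [-3,3] (no change)
  #15 pop 0: in=[-3,3] → [-3,3] (no change)
  #16 pop 5: in=[-3,3] → [-3,1] (no change)

Fixpoint:
  val[0] = [-3,3]
  val[1] = [-3,3]
  val[2] = [-3,3]
  val[3] = [-3,3]
  val[4] = [-3,3]
  val[5] = [-3,1]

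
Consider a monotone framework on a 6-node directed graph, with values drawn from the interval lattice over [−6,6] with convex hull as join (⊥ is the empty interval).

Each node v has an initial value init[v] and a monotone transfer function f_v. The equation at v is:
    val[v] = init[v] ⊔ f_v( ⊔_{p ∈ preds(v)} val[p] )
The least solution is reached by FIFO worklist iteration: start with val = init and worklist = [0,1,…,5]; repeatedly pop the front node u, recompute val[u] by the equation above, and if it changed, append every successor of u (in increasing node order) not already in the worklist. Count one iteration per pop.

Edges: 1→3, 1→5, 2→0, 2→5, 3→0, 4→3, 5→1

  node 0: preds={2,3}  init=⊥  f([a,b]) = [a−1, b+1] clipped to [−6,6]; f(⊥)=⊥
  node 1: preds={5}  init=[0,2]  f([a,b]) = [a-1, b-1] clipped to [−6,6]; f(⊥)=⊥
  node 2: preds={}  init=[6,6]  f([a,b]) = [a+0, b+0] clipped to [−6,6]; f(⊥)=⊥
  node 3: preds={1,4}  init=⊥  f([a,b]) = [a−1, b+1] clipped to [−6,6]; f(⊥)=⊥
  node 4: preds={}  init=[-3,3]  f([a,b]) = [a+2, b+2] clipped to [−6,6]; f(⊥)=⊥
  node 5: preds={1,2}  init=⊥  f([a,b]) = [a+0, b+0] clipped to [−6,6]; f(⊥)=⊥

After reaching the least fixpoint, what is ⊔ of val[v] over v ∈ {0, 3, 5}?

[-6,6]

Iteration log — 29 steps:
  step 1. node 0  ⊔preds=[6,6]  new=[5,6]  old=⊥  +wl: 
  step 2. node 1  ⊔preds=⊥  new=[0,2]  stable
  step 3. node 2  ⊔preds=⊥  new=[6,6]  stable
  step 4. node 3  ⊔preds=[-3,3]  new=[-4,4]  old=⊥  +wl: 0
  step 5. node 4  ⊔preds=⊥  new=[-3,3]  stable
  step 6. node 5  ⊔preds=[0,6]  new=[0,6]  old=⊥  +wl: 1
  step 7. node 0  ⊔preds=[-4,6]  new=[-5,6]  old=[5,6]  +wl: 
  step 8. node 1  ⊔preds=[0,6]  new=[-1,5]  old=[0,2]  +wl: 3,5
  step 9. node 3  ⊔preds=[-3,5]  new=[-4,6]  old=[-4,4]  +wl: 0
  step 10. node 5  ⊔preds=[-1,6]  new=[-1,6]  old=[0,6]  +wl: 1
  step 11. node 0  ⊔preds=[-4,6]  new=[-5,6]  stable
  step 12. node 1  ⊔preds=[-1,6]  new=[-2,5]  old=[-1,5]  +wl: 3,5
  step 13. node 3  ⊔preds=[-3,5]  new=[-4,6]  stable
  step 14. node 5  ⊔preds=[-2,6]  new=[-2,6]  old=[-1,6]  +wl: 1
  step 15. node 1  ⊔preds=[-2,6]  new=[-3,5]  old=[-2,5]  +wl: 3,5
  step 16. node 3  ⊔preds=[-3,5]  new=[-4,6]  stable
  step 17. node 5  ⊔preds=[-3,6]  new=[-3,6]  old=[-2,6]  +wl: 1
  step 18. node 1  ⊔preds=[-3,6]  new=[-4,5]  old=[-3,5]  +wl: 3,5
  step 19. node 3  ⊔preds=[-4,5]  new=[-5,6]  old=[-4,6]  +wl: 0
  step 20. node 5  ⊔preds=[-4,6]  new=[-4,6]  old=[-3,6]  +wl: 1
  step 21. node 0  ⊔preds=[-5,6]  new=[-6,6]  old=[-5,6]  +wl: 
  step 22. node 1  ⊔preds=[-4,6]  new=[-5,5]  old=[-4,5]  +wl: 3,5
  step 23. node 3  ⊔preds=[-5,5]  new=[-6,6]  old=[-5,6]  +wl: 0
  step 24. node 5  ⊔preds=[-5,6]  new=[-5,6]  old=[-4,6]  +wl: 1
  step 25. node 0  ⊔preds=[-6,6]  new=[-6,6]  stable
  step 26. node 1  ⊔preds=[-5,6]  new=[-6,5]  old=[-5,5]  +wl: 3,5
  step 27. node 3  ⊔preds=[-6,5]  new=[-6,6]  stable
  step 28. node 5  ⊔preds=[-6,6]  new=[-6,6]  old=[-5,6]  +wl: 1
  step 29. node 1  ⊔preds=[-6,6]  new=[-6,5]  stable

Least fixpoint reached:
  node 0: [-6,6]
  node 1: [-6,5]
  node 2: [6,6]
  node 3: [-6,6]
  node 4: [-3,3]
  node 5: [-6,6]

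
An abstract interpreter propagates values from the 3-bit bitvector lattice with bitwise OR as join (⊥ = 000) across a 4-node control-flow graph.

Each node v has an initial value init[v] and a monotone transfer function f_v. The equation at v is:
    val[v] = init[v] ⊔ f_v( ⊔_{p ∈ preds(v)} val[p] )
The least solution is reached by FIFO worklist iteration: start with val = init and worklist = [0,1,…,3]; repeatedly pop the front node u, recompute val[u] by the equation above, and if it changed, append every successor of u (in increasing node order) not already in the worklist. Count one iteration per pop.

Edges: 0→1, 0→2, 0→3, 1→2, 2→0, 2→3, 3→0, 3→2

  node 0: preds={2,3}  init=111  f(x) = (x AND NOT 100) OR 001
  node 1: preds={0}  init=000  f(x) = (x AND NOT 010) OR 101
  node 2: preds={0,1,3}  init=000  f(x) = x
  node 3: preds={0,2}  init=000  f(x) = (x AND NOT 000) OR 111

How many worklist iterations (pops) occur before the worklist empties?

Worklist (6 pops):
  #1 pop 0: in=000 → 111 (no change)
  #2 pop 1: in=111 → 101 (was 000); enqueue []
  #3 pop 2: in=111 → 111 (was 000); enqueue [0]
  #4 pop 3: in=111 → 111 (was 000); enqueue [2]
  #5 pop 0: in=111 → 111 (no change)
  #6 pop 2: in=111 → 111 (no change)

Fixpoint:
  val[0] = 111
  val[1] = 101
  val[2] = 111
  val[3] = 111

6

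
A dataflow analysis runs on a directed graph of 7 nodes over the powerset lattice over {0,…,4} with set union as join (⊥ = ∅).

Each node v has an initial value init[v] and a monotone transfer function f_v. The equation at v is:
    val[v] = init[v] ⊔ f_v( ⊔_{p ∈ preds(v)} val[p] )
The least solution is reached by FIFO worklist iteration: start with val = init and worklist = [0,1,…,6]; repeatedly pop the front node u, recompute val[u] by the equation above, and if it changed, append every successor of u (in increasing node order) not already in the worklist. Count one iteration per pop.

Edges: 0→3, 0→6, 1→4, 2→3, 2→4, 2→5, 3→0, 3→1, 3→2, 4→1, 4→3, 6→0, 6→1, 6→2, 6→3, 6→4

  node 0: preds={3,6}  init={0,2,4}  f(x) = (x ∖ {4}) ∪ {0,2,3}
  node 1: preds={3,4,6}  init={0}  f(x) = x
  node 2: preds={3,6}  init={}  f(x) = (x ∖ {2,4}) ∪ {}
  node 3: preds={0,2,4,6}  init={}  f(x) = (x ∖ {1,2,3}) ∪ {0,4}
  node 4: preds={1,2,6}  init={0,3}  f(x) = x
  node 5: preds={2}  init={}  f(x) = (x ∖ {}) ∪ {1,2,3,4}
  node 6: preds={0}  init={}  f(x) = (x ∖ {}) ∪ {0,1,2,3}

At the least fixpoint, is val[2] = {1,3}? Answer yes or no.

Worklist (16 pops):
  #1 pop 0: in={} → {0,2,3,4} (was {0,2,4}); enqueue []
  #2 pop 1: in={0,3} → {0,3} (was {0}); enqueue []
  #3 pop 2: in={} → {} (no change)
  #4 pop 3: in={0,2,3,4} → {0,4} (was {}); enqueue [0,1,2]
  #5 pop 4: in={0,3} → {0,3} (no change)
  #6 pop 5: in={} → {1,2,3,4} (was {}); enqueue []
  #7 pop 6: in={0,2,3,4} → {0,1,2,3,4} (was {}); enqueue [3,4]
  #8 pop 0: in={0,1,2,3,4} → {0,1,2,3,4} (was {0,2,3,4}); enqueue [6]
  #9 pop 1: in={0,1,2,3,4} → {0,1,2,3,4} (was {0,3}); enqueue []
  #10 pop 2: in={0,1,2,3,4} → {0,1,3} (was {}); enqueue [5]
  #11 pop 3: in={0,1,2,3,4} → {0,4} (no change)
  #12 pop 4: in={0,1,2,3,4} → {0,1,2,3,4} (was {0,3}); enqueue [1,3]
  #13 pop 6: in={0,1,2,3,4} → {0,1,2,3,4} (no change)
  #14 pop 5: in={0,1,3} → {0,1,2,3,4} (was {1,2,3,4}); enqueue []
  #15 pop 1: in={0,1,2,3,4} → {0,1,2,3,4} (no change)
  #16 pop 3: in={0,1,2,3,4} → {0,4} (no change)

Fixpoint:
  val[0] = {0,1,2,3,4}
  val[1] = {0,1,2,3,4}
  val[2] = {0,1,3}
  val[3] = {0,4}
  val[4] = {0,1,2,3,4}
  val[5] = {0,1,2,3,4}
  val[6] = {0,1,2,3,4}

no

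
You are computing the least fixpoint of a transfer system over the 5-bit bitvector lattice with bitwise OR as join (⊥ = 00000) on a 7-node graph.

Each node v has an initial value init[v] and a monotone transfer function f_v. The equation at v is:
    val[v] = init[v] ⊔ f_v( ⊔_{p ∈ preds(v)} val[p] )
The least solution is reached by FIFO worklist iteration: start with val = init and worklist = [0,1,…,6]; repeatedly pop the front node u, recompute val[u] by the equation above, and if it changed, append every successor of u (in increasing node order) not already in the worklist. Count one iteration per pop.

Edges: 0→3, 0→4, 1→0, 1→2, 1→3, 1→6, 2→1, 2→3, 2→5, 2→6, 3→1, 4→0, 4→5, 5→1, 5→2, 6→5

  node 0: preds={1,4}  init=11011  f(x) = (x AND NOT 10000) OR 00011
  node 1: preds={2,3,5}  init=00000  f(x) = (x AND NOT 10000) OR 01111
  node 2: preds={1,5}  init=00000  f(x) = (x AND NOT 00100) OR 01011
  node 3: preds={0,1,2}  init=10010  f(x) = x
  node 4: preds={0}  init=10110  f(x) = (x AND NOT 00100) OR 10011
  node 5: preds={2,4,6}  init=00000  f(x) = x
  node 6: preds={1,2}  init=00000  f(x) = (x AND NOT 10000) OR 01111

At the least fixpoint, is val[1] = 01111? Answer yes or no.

yes

Worklist (14 pops):
  #1 pop 0: in=10110 → 11111 (was 11011); enqueue []
  #2 pop 1: in=10010 → 01111 (was 00000); enqueue [0]
  #3 pop 2: in=01111 → 01011 (was 00000); enqueue [1]
  #4 pop 3: in=11111 → 11111 (was 10010); enqueue []
  #5 pop 4: in=11111 → 11111 (was 10110); enqueue []
  #6 pop 5: in=11111 → 11111 (was 00000); enqueue [2]
  #7 pop 6: in=01111 → 01111 (was 00000); enqueue [5]
  #8 pop 0: in=11111 → 11111 (no change)
  #9 pop 1: in=11111 → 01111 (no change)
  #10 pop 2: in=11111 → 11011 (was 01011); enqueue [1,3,6]
  #11 pop 5: in=11111 → 11111 (no change)
  #12 pop 1: in=11111 → 01111 (no change)
  #13 pop 3: in=11111 → 11111 (no change)
  #14 pop 6: in=11111 → 01111 (no change)

Fixpoint:
  val[0] = 11111
  val[1] = 01111
  val[2] = 11011
  val[3] = 11111
  val[4] = 11111
  val[5] = 11111
  val[6] = 01111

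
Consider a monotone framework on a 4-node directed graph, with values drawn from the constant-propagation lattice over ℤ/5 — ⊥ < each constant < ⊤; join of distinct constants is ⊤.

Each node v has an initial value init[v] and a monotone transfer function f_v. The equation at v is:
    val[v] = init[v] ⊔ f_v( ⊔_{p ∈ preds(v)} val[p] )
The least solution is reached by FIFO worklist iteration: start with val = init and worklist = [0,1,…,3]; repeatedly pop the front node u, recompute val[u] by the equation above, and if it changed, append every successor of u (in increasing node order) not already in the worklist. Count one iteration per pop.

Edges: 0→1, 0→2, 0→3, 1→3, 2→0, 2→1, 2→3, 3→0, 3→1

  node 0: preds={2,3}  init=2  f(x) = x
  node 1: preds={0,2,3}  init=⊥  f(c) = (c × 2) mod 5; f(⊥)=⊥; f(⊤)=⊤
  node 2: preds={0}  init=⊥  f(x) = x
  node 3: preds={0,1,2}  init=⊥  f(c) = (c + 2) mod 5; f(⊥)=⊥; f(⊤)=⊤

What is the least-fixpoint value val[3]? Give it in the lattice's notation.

⊤

Worklist (10 pops):
  #1 pop 0: in=⊥ → 2 (no change)
  #2 pop 1: in=2 → 4 (was ⊥); enqueue []
  #3 pop 2: in=2 → 2 (was ⊥); enqueue [0,1]
  #4 pop 3: in=⊤ → ⊤ (was ⊥); enqueue []
  #5 pop 0: in=⊤ → ⊤ (was 2); enqueue [2,3]
  #6 pop 1: in=⊤ → ⊤ (was 4); enqueue []
  #7 pop 2: in=⊤ → ⊤ (was 2); enqueue [0,1]
  #8 pop 3: in=⊤ → ⊤ (no change)
  #9 pop 0: in=⊤ → ⊤ (no change)
  #10 pop 1: in=⊤ → ⊤ (no change)

Fixpoint:
  val[0] = ⊤
  val[1] = ⊤
  val[2] = ⊤
  val[3] = ⊤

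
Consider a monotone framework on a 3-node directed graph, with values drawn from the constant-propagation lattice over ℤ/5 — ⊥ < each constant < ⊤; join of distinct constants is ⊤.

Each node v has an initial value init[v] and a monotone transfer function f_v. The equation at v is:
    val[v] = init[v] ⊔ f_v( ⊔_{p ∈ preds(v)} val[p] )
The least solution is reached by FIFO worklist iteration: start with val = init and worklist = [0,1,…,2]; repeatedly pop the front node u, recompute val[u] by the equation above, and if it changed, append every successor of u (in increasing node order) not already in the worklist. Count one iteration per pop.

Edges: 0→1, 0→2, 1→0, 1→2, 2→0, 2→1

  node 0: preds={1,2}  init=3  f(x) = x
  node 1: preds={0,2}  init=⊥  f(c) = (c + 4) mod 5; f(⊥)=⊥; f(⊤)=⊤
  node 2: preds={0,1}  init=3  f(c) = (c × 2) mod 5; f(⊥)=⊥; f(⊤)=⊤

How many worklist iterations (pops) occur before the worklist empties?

7

Worklist (7 pops):
  #1 pop 0: in=3 → 3 (no change)
  #2 pop 1: in=3 → 2 (was ⊥); enqueue [0]
  #3 pop 2: in=⊤ → ⊤ (was 3); enqueue [1]
  #4 pop 0: in=⊤ → ⊤ (was 3); enqueue [2]
  #5 pop 1: in=⊤ → ⊤ (was 2); enqueue [0]
  #6 pop 2: in=⊤ → ⊤ (no change)
  #7 pop 0: in=⊤ → ⊤ (no change)

Fixpoint:
  val[0] = ⊤
  val[1] = ⊤
  val[2] = ⊤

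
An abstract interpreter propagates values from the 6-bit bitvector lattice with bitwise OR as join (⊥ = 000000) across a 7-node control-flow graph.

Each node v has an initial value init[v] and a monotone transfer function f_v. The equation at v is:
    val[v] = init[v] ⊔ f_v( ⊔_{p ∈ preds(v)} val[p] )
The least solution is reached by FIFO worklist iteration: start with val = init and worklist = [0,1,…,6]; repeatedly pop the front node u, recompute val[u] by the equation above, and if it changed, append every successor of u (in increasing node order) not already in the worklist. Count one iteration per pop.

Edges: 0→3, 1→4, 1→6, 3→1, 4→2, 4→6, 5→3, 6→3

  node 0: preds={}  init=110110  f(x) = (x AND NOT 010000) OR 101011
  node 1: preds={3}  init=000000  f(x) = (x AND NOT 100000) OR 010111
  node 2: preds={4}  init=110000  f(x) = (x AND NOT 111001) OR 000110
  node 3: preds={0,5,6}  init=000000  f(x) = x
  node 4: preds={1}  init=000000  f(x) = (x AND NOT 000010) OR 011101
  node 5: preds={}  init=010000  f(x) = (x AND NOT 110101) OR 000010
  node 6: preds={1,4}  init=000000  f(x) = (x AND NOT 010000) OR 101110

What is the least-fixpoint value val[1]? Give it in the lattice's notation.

011111

Trace (12 dequeues):
  [1] u=0 | in 000000 | out 111111 | prev 110110 | push {}
  [2] u=1 | in 000000 | out 010111 | prev 000000 | push {}
  [3] u=2 | in 000000 | out 110110 | prev 110000 | push {}
  [4] u=3 | in 111111 | out 111111 | prev 000000 | push {1}
  [5] u=4 | in 010111 | out 011101 | prev 000000 | push {2}
  [6] u=5 | in 000000 | out 010010 | prev 010000 | push {3}
  [7] u=6 | in 011111 | out 101111 | prev 000000 | push {}
  [8] u=1 | in 111111 | out 011111 | prev 010111 | push {4,6}
  [9] u=2 | in 011101 | out 110110 | ==
  [10] u=3 | in 111111 | out 111111 | ==
  [11] u=4 | in 011111 | out 011101 | ==
  [12] u=6 | in 011111 | out 101111 | ==

Converged values:
  [0] 111111
  [1] 011111
  [2] 110110
  [3] 111111
  [4] 011101
  [5] 010010
  [6] 101111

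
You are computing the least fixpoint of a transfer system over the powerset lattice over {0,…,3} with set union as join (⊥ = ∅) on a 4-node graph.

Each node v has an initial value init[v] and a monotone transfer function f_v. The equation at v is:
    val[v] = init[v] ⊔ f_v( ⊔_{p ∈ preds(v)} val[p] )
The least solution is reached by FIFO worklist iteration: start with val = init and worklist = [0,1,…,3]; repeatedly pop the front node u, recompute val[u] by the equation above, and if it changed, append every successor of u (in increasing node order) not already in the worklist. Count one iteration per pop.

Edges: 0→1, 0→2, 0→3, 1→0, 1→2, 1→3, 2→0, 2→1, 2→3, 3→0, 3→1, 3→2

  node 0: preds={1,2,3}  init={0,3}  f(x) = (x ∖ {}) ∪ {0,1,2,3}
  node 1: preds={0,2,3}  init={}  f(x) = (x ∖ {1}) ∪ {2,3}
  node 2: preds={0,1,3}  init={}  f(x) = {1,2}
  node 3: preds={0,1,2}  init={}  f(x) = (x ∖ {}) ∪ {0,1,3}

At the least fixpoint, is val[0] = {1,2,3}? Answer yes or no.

no

Iteration log — 7 steps:
  step 1. node 0  ⊔preds={}  new={0,1,2,3}  old={0,3}  +wl: 
  step 2. node 1  ⊔preds={0,1,2,3}  new={0,2,3}  old={}  +wl: 0
  step 3. node 2  ⊔preds={0,1,2,3}  new={1,2}  old={}  +wl: 1
  step 4. node 3  ⊔preds={0,1,2,3}  new={0,1,2,3}  old={}  +wl: 2
  step 5. node 0  ⊔preds={0,1,2,3}  new={0,1,2,3}  stable
  step 6. node 1  ⊔preds={0,1,2,3}  new={0,2,3}  stable
  step 7. node 2  ⊔preds={0,1,2,3}  new={1,2}  stable

Least fixpoint reached:
  node 0: {0,1,2,3}
  node 1: {0,2,3}
  node 2: {1,2}
  node 3: {0,1,2,3}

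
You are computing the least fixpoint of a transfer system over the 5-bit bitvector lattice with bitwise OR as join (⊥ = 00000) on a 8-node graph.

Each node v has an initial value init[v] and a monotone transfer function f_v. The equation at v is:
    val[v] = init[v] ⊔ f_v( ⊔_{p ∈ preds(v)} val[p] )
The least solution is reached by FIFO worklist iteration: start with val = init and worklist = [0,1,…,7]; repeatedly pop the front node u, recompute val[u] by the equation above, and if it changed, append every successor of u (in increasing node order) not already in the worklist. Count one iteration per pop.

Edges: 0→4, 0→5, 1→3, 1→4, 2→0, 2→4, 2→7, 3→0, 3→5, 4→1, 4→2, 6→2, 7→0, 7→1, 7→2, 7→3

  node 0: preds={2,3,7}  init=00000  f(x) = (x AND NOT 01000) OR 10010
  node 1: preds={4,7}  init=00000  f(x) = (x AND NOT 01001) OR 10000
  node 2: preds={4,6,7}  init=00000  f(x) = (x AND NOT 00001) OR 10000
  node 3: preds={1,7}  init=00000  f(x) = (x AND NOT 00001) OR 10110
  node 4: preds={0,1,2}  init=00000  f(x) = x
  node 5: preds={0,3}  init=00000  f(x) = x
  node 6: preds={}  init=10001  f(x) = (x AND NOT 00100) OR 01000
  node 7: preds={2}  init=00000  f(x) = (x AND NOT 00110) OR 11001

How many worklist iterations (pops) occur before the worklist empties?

Iteration log — 22 steps:
  step 1. node 0  ⊔preds=00000  new=10010  old=00000  +wl: 
  step 2. node 1  ⊔preds=00000  new=10000  old=00000  +wl: 
  step 3. node 2  ⊔preds=10001  new=10000  old=00000  +wl: 0
  step 4. node 3  ⊔preds=10000  new=10110  old=00000  +wl: 
  step 5. node 4  ⊔preds=10010  new=10010  old=00000  +wl: 1,2
  step 6. node 5  ⊔preds=10110  new=10110  old=00000  +wl: 
  step 7. node 6  ⊔preds=00000  new=11001  old=10001  +wl: 
  step 8. node 7  ⊔preds=10000  new=11001  old=00000  +wl: 3
  step 9. node 0  ⊔preds=11111  new=10111  old=10010  +wl: 4,5
  step 10. node 1  ⊔preds=11011  new=10010  old=10000  +wl: 
  step 11. node 2  ⊔preds=11011  new=11010  old=10000  +wl: 0,7
  step 12. node 3  ⊔preds=11011  new=11110  old=10110  +wl: 
  step 13. node 4  ⊔preds=11111  new=11111  old=10010  +wl: 1,2
  step 14. node 5  ⊔preds=11111  new=11111  old=10110  +wl: 
  step 15. node 0  ⊔preds=11111  new=10111  stable
  step 16. node 7  ⊔preds=11010  new=11001  stable
  step 17. node 1  ⊔preds=11111  new=10110  old=10010  +wl: 3,4
  step 18. node 2  ⊔preds=11111  new=11110  old=11010  +wl: 0,7
  step 19. node 3  ⊔preds=11111  new=11110  stable
  step 20. node 4  ⊔preds=11111  new=11111  stable
  step 21. node 0  ⊔preds=11111  new=10111  stable
  step 22. node 7  ⊔preds=11110  new=11001  stable

Least fixpoint reached:
  node 0: 10111
  node 1: 10110
  node 2: 11110
  node 3: 11110
  node 4: 11111
  node 5: 11111
  node 6: 11001
  node 7: 11001

22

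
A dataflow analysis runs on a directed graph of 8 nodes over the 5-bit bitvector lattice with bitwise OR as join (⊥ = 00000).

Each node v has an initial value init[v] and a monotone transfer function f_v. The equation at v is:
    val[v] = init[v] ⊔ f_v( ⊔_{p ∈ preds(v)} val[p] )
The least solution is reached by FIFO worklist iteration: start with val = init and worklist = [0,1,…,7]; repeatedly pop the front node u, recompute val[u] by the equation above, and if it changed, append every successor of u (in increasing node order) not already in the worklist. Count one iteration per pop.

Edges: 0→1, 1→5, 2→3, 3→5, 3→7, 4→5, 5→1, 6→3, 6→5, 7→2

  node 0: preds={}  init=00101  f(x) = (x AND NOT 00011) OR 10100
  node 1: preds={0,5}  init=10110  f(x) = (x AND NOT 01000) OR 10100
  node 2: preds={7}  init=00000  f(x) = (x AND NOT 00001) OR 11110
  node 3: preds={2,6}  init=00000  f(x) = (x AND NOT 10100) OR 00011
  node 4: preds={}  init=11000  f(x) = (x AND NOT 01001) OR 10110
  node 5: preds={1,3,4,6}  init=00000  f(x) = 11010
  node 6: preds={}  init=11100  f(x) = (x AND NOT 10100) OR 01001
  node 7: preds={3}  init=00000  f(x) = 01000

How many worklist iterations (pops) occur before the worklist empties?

Worklist (12 pops):
  #1 pop 0: in=00000 → 10101 (was 00101); enqueue []
  #2 pop 1: in=10101 → 10111 (was 10110); enqueue []
  #3 pop 2: in=00000 → 11110 (was 00000); enqueue []
  #4 pop 3: in=11110 → 01011 (was 00000); enqueue []
  #5 pop 4: in=00000 → 11110 (was 11000); enqueue []
  #6 pop 5: in=11111 → 11010 (was 00000); enqueue [1]
  #7 pop 6: in=00000 → 11101 (was 11100); enqueue [3,5]
  #8 pop 7: in=01011 → 01000 (was 00000); enqueue [2]
  #9 pop 1: in=11111 → 10111 (no change)
  #10 pop 3: in=11111 → 01011 (no change)
  #11 pop 5: in=11111 → 11010 (no change)
  #12 pop 2: in=01000 → 11110 (no change)

Fixpoint:
  val[0] = 10101
  val[1] = 10111
  val[2] = 11110
  val[3] = 01011
  val[4] = 11110
  val[5] = 11010
  val[6] = 11101
  val[7] = 01000

12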